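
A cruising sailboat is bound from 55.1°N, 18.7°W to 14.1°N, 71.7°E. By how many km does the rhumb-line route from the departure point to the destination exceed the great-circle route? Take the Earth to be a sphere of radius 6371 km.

384 km

Great circle: cos σ = sin φ₁ sin φ₂ + cos φ₁ cos φ₂ cos Δλ,  σ = 1.3736 rad → d_gc = 8751.2 km
Rhumb line: Δψ = -0.9087, q = Δφ/Δψ = 0.7875, d_rh = R√(Δφ²+q²Δλ²) = 9135.0 km
Excess = 9135.0 − 8751.2 = 383.8 ≈ 384 km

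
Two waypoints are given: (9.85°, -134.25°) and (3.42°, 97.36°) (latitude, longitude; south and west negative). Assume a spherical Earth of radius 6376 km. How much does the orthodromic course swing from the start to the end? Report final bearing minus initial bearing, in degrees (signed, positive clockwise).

-26.9°

At departure: θ₁ = atan2(sin Δλ cos φ₂, cos φ₁ sin φ₂ − sin φ₁ cos φ₂ cos Δλ) = 281.90°
At arrival: θ₂ = atan2(sin Δλ cos φ₁, −cos φ₂ sin φ₁ + sin φ₂ cos φ₁ cos Δλ) = 254.98°
Δθ = θ₂ − θ₁ = -26.9°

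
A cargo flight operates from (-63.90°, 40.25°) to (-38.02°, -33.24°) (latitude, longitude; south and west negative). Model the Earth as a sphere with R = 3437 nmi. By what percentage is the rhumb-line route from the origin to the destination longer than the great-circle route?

Great circle: σ = 0.8611 rad → d_gc = Rσ = 2959.5 nmi
Rhumb: Δφ = +0.4517, Δλ = -1.2826, Δψ = +0.7435, q = Δφ/Δψ = 0.6075 → d_rh = R√(Δφ²+q²Δλ²) = 3095.6 nmi
Excess = (3095.6 − 2959.5) / 2959.5 = 136.1 / 2959.5 = 4.60% ≈ 4.6%

4.6%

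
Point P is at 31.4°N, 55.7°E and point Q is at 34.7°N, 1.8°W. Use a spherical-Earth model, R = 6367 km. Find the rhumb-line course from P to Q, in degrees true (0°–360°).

273.9°

Δψ = ln[tan(π/4+φ₂/2)/tan(π/4+φ₁/2)] = +0.0687
Δλ = -1.0036 rad (taken the short way round)
course = atan2(Δλ, Δψ) = 273.92°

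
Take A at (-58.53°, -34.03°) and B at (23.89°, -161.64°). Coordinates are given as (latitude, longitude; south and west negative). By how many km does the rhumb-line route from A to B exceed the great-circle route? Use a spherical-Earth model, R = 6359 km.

719 km

Great circle: cos σ = sin φ₁ sin φ₂ + cos φ₁ cos φ₂ cos Δλ,  σ = 2.2610 rad → d_gc = 14377.9 km
Rhumb line: Δψ = +1.6963, q = Δφ/Δψ = 0.8480, d_rh = R√(Δφ²+q²Δλ²) = 15097.0 km
Excess = 15097.0 − 14377.9 = 719.1 ≈ 719 km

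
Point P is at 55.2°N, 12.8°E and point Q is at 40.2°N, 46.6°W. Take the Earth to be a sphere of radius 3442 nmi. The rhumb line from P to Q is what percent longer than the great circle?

2.6%

Great circle: σ = 0.7198 rad → d_gc = Rσ = 2477.7 nmi
Rhumb: Δφ = -0.2618, Δλ = -1.0367, Δψ = -0.3929, q = Δφ/Δψ = 0.6664 → d_rh = R√(Δφ²+q²Δλ²) = 2543.0 nmi
Excess = (2543.0 − 2477.7) / 2477.7 = 65.3 / 2477.7 = 2.64% ≈ 2.6%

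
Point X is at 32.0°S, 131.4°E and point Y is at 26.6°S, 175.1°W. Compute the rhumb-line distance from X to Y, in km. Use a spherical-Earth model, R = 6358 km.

Δψ = ln[tan(π/4+φ₂/2)/tan(π/4+φ₁/2)] = +0.1081;  Δφ = +0.0942 rad,  Δλ = +0.9338 rad
q = Δφ/Δψ = 0.8715
d = R·√(Δφ² + q²Δλ²) = 6358·0.81924 = 5209 km

5209 km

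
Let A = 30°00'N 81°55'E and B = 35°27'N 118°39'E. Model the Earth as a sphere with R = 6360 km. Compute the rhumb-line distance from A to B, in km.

Rhumb course C = atan2(Δλ, Δψ) with Δψ = ln[tan(π/4+φ₂/2)/tan(π/4+φ₁/2)] = +0.1131, Δλ = +0.6411 → C = 79.99°
d = R·|Δφ| / |cos C| = 6360·0.09512 / 0.17380 = 3481 km

3481 km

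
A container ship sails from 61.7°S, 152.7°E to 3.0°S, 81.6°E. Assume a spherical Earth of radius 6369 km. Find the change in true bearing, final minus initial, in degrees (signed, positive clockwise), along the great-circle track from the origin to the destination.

Initial bearing θ₁ = atan2(sin Δλ cos φ₂, cos φ₁ sin φ₂ − sin φ₁ cos φ₂ cos Δλ) = 285.39°
Final bearing θ₂ = (initial bearing from the destination back to the start) + 180° = 332.76°
Δθ = θ₂ − θ₁ = +47.4°

+47.4°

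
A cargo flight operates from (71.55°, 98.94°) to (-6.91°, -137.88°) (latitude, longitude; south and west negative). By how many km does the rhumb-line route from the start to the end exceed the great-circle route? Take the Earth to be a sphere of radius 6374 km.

Great circle: cos σ = sin φ₁ sin φ₂ + cos φ₁ cos φ₂ cos Δλ,  σ = 1.8609 rad → d_gc = 11861.5 km
Rhumb line: Δψ = -1.9385, q = Δφ/Δψ = 0.7064, d_rh = R√(Δφ²+q²Δλ²) = 13034.3 km
Excess = 13034.3 − 11861.5 = 1172.8 ≈ 1173 km

1173 km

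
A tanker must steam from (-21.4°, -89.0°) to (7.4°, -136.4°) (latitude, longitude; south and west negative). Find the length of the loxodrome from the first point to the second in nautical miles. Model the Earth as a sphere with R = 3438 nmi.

Δψ = ln[tan(π/4+φ₂/2)/tan(π/4+φ₁/2)] = +0.5120;  Δφ = +0.5027 rad,  Δλ = -0.8273 rad
q = Δφ/Δψ = 0.9817
d = R·√(Δφ² + q²Δλ²) = 3438·0.95513 = 3284 nmi

3284 nmi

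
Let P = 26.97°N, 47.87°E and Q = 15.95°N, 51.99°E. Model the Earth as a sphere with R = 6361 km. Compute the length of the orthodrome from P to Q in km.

1295 km

cos σ = sin φ₁ sin φ₂ + cos φ₁ cos φ₂ cos Δλ
      = sin(26.97°)sin(15.95°) + cos(26.97°)cos(15.95°)cos(4.12°) = 0.9793
σ = 11.665° → d = Rσ = 6361·0.20360 = 1295 km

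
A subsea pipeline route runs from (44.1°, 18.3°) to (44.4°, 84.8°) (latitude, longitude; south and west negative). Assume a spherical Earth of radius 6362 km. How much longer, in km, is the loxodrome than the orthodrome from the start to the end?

Great circle: cos σ = sin φ₁ sin φ₂ + cos φ₁ cos φ₂ cos Δλ,  σ = 0.8072 rad → d_gc = 5135.7 km
Rhumb line: Δψ = +0.0073, q = Δφ/Δψ = 0.7163, d_rh = R√(Δφ²+q²Δλ²) = 5289.3 km
Excess = 5289.3 − 5135.7 = 153.6 ≈ 154 km

154 km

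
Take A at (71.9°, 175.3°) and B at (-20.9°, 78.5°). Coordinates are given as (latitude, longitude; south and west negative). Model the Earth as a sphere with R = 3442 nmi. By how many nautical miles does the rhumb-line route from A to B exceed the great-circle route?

Great circle: cos σ = sin φ₁ sin φ₂ + cos φ₁ cos φ₂ cos Δλ,  σ = 1.9535 rad → d_gc = 6724.0 nmi
Rhumb line: Δψ = -2.2102, q = Δφ/Δψ = 0.7328, d_rh = R√(Δφ²+q²Δλ²) = 7017.0 nmi
Excess = 7017.0 − 6724.0 = 293.0 ≈ 293 nmi

293 nmi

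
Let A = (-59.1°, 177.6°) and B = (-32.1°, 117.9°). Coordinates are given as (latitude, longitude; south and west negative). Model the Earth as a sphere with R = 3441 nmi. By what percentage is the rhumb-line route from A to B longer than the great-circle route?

2.5%

Great circle: σ = 0.8292 rad → d_gc = Rσ = 2853.3 nmi
Rhumb: Δφ = +0.4712, Δλ = -1.0420, Δψ = +0.6939, q = Δφ/Δψ = 0.6791 → d_rh = R√(Δφ²+q²Δλ²) = 2925.5 nmi
Excess = (2925.5 − 2853.3) / 2853.3 = 72.2 / 2853.3 = 2.53% ≈ 2.5%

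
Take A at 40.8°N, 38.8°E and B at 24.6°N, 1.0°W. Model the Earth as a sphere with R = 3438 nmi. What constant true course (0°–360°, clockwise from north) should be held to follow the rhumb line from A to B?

Δψ = ln[tan(π/4+φ₂/2)/tan(π/4+φ₁/2)] = -0.3381
Δλ = -0.6946 rad (taken the short way round)
course = atan2(Δλ, Δψ) = 244.05°

244.0°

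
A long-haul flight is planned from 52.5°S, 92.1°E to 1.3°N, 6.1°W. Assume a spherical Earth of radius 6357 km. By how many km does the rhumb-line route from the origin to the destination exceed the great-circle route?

376 km

Great circle: cos σ = sin φ₁ sin φ₂ + cos φ₁ cos φ₂ cos Δλ,  σ = 1.6758 rad → d_gc = 10653.0 km
Rhumb line: Δψ = +1.1031, q = Δφ/Δψ = 0.8512, d_rh = R√(Δφ²+q²Δλ²) = 11029.2 km
Excess = 11029.2 − 10653.0 = 376.2 ≈ 376 km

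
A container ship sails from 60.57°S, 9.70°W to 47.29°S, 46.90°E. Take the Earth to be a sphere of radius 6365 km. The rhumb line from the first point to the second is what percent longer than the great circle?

2.8%

Great circle: σ = 0.6033 rad → d_gc = Rσ = 3840.3 km
Rhumb: Δφ = +0.2318, Δλ = +0.9879, Δψ = +0.3980, q = Δφ/Δψ = 0.5824 → d_rh = R√(Δφ²+q²Δλ²) = 3948.1 km
Excess = (3948.1 − 3840.3) / 3840.3 = 107.8 / 3840.3 = 2.81% ≈ 2.8%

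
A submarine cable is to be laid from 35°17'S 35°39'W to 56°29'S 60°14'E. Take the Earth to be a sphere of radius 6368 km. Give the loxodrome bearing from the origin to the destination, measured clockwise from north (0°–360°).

107.9°

Δψ = ln[tan(π/4+φ₂/2)/tan(π/4+φ₁/2)] = -0.5413
Δλ = +1.6735 rad (taken the short way round)
course = atan2(Δλ, Δψ) = 107.93°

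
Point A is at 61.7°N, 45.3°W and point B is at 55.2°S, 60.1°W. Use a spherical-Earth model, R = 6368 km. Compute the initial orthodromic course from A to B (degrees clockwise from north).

N = sin Δλ·cos φ₂ = -0.1458;  D = cos φ₁ sin φ₂ − sin φ₁ cos φ₂ cos Δλ = -0.8751
initial course = atan2(N, D) = 189.46°

189.5°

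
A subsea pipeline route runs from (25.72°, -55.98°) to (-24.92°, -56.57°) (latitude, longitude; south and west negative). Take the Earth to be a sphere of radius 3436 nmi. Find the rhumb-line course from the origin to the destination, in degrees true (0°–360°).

Δψ = ln[tan(π/4+φ₂/2)/tan(π/4+φ₁/2)] = -0.9141
Δλ = -0.0103 rad (taken the short way round)
course = atan2(Δλ, Δψ) = 180.65°

180.6°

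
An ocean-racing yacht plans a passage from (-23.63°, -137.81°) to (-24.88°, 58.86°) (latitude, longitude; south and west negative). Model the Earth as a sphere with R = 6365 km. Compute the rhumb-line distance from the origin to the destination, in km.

Δψ = ln[tan(π/4+φ₂/2)/tan(π/4+φ₁/2)] = -0.0239;  Δφ = -0.0218 rad,  Δλ = -2.8506 rad
q = Δφ/Δψ = 0.9117
d = R·√(Δφ² + q²Δλ²) = 6365·2.59903 = 16543 km

16543 km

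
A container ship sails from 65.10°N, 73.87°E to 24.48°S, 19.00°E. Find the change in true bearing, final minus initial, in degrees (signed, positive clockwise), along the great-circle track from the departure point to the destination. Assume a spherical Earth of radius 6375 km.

-28.5°

Initial bearing θ₁ = atan2(sin Δλ cos φ₂, cos φ₁ sin φ₂ − sin φ₁ cos φ₂ cos Δλ) = 228.89°
Final bearing θ₂ = (initial bearing from the destination back to the start) + 180° = 200.40°
Δθ = θ₂ − θ₁ = -28.5°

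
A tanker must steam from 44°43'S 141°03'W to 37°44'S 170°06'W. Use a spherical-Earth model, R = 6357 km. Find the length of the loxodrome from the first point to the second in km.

2541 km

Rhumb course C = atan2(Δλ, Δψ) with Δψ = ln[tan(π/4+φ₂/2)/tan(π/4+φ₁/2)] = +0.1623, Δλ = -0.5070 → C = 287.75°
d = R·|Δφ| / |cos C| = 6357·0.12188 / 0.30488 = 2541 km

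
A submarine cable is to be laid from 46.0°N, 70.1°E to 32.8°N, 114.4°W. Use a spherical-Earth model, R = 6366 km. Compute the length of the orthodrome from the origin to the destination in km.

11232 km

Haversine: a = sin²(Δφ/2)+cos φ₁ cos φ₂ sin²(Δλ/2) = 0.59622;  σ = 2·atan2(√a,√(1−a))
σ = 101.095° → d = Rσ = 6366·1.76444 = 11232 km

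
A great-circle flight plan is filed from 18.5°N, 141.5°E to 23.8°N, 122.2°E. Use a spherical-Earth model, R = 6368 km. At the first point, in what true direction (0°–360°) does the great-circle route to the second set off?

289.8°

N = sin Δλ·cos φ₂ = -0.3024;  D = cos φ₁ sin φ₂ − sin φ₁ cos φ₂ cos Δλ = +0.1087
initial course = atan2(N, D) = 289.77°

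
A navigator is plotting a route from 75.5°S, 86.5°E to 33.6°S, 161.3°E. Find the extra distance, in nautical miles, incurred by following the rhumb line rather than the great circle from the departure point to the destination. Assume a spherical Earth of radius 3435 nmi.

166 nmi

Great circle: cos σ = sin φ₁ sin φ₂ + cos φ₁ cos φ₂ cos Δλ,  σ = 0.9392 rad → d_gc = 3226.1 nmi
Rhumb line: Δψ = +1.4386, q = Δφ/Δψ = 0.5083, d_rh = R√(Δφ²+q²Δλ²) = 3392.1 nmi
Excess = 3392.1 − 3226.1 = 166.0 ≈ 166 nmi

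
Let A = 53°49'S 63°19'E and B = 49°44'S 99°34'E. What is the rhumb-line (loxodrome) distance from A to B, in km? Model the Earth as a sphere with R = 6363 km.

Δψ = ln[tan(π/4+φ₂/2)/tan(π/4+φ₁/2)] = +0.1153;  Δφ = +0.0713 rad,  Δλ = +0.6327 rad
q = Δφ/Δψ = 0.6182
d = R·√(Δφ² + q²Δλ²) = 6363·0.39756 = 2530 km

2530 km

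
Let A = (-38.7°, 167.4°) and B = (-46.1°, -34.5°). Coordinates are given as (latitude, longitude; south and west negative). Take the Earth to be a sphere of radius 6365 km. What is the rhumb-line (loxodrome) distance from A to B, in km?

Δψ = ln[tan(π/4+φ₂/2)/tan(π/4+φ₁/2)] = -0.1752;  Δφ = -0.1292 rad,  Δλ = +2.7594 rad
q = Δφ/Δψ = 0.7371
d = R·√(Δφ² + q²Δλ²) = 6365·2.03798 = 12972 km

12972 km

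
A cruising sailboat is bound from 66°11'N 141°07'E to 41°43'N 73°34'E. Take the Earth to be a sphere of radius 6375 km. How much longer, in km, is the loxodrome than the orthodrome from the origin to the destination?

199 km

Great circle: cos σ = sin φ₁ sin φ₂ + cos φ₁ cos φ₂ cos Δλ,  σ = 0.7614 rad → d_gc = 4853.8 km
Rhumb line: Δψ = -0.7539, q = Δφ/Δψ = 0.5664, d_rh = R√(Δφ²+q²Δλ²) = 5053.1 km
Excess = 5053.1 − 4853.8 = 199.3 ≈ 199 km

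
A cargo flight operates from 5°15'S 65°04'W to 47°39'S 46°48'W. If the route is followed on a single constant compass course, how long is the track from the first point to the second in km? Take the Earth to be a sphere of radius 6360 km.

5022 km

Rhumb course C = atan2(Δλ, Δψ) with Δψ = ln[tan(π/4+φ₂/2)/tan(π/4+φ₁/2)] = -0.8566, Δλ = +0.3188 → C = 159.59°
d = R·|Δφ| / |cos C| = 6360·0.74002 / 0.93720 = 5022 km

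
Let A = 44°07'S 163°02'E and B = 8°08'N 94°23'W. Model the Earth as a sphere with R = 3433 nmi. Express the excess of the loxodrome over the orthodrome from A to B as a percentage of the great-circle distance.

2.2%

Great circle: σ = 1.8269 rad → d_gc = Rσ = 6271.8 nmi
Rhumb: Δφ = +0.9119, Δλ = +1.7904, Δψ = +1.0022, q = Δφ/Δψ = 0.9100 → d_rh = R√(Δφ²+q²Δλ²) = 6409.7 nmi
Excess = (6409.7 − 6271.8) / 6271.8 = 137.9 / 6271.8 = 2.20% ≈ 2.2%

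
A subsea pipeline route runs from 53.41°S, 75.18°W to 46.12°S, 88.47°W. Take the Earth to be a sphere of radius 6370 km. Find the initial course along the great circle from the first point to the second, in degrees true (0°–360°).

N = sin Δλ·cos φ₂ = -0.1593;  D = cos φ₁ sin φ₂ − sin φ₁ cos φ₂ cos Δλ = +0.1120
initial course = atan2(N, D) = 305.10°

305.1°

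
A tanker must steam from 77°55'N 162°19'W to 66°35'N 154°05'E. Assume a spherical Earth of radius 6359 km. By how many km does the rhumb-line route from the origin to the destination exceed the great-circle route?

41 km

Great circle: cos σ = sin φ₁ sin φ₂ + cos φ₁ cos φ₂ cos Δλ,  σ = 0.2924 rad → d_gc = 1859.4 km
Rhumb line: Δψ = -0.6720, q = Δφ/Δψ = 0.2944, d_rh = R√(Δφ²+q²Δλ²) = 1900.3 km
Excess = 1900.3 − 1859.4 = 40.9 ≈ 41 km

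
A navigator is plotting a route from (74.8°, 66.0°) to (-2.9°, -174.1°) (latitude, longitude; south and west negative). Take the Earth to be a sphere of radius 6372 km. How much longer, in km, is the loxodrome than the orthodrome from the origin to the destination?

1145 km

Great circle: cos σ = sin φ₁ sin φ₂ + cos φ₁ cos φ₂ cos Δλ,  σ = 1.7511 rad → d_gc = 11158.2 km
Rhumb line: Δψ = -2.0648, q = Δφ/Δψ = 0.6568, d_rh = R√(Δφ²+q²Δλ²) = 12303.1 km
Excess = 12303.1 − 11158.2 = 1144.9 ≈ 1145 km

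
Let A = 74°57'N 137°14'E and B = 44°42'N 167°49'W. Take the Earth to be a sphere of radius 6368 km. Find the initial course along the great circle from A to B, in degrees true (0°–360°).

N = sin Δλ·cos φ₂ = +0.5819;  D = cos φ₁ sin φ₂ − sin φ₁ cos φ₂ cos Δλ = -0.2116
initial course = atan2(N, D) = 109.98°

110.0°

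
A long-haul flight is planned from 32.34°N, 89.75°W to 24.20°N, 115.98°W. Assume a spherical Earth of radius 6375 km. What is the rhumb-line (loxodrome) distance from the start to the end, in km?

2722 km

Δψ = ln[tan(π/4+φ₂/2)/tan(π/4+φ₁/2)] = -0.1615;  Δφ = -0.1421 rad,  Δλ = -0.4578 rad
q = Δφ/Δψ = 0.8796
d = R·√(Δφ² + q²Δλ²) = 6375·0.42699 = 2722 km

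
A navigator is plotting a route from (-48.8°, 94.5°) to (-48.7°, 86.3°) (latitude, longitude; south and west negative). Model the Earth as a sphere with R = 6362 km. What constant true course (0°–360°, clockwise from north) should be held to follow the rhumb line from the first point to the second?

271.1°

Meridional parts: M(φ₁)=-0.9785, M(φ₂)=-0.9759 → ΔM = +0.0026;  Δλ = -0.1431 rad
tan C = Δλ / ΔM = -54.0663 → C = 271.06°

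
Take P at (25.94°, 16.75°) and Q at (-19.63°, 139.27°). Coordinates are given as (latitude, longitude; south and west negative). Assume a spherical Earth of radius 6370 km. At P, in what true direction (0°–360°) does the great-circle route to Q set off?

N = sin Δλ·cos φ₂ = +0.7942;  D = cos φ₁ sin φ₂ − sin φ₁ cos φ₂ cos Δλ = -0.0806
initial course = atan2(N, D) = 95.80°

95.8°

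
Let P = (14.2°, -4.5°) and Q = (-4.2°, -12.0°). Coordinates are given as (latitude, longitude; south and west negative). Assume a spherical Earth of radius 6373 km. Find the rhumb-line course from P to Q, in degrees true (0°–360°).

202.0°

Meridional parts: M(φ₁)=+0.2504, M(φ₂)=-0.0734 → ΔM = -0.3238;  Δλ = -0.1309 rad
tan C = Δλ / ΔM = +0.4043 → C = 202.01°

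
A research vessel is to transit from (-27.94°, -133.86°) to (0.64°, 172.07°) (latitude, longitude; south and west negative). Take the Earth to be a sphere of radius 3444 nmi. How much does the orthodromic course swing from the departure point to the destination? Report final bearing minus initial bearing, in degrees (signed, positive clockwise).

At departure: θ₁ = atan2(sin Δλ cos φ₂, cos φ₁ sin φ₂ − sin φ₁ cos φ₂ cos Δλ) = 289.38°
At arrival: θ₂ = atan2(sin Δλ cos φ₁, −cos φ₂ sin φ₁ + sin φ₂ cos φ₁ cos Δλ) = 303.55°
Δθ = θ₂ − θ₁ = +14.2°

+14.2°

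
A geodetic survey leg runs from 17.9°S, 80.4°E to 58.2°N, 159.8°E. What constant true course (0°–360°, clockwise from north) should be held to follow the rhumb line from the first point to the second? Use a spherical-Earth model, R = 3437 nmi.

41.4°

Δψ = ln[tan(π/4+φ₂/2)/tan(π/4+φ₁/2)] = +1.5734
Δλ = +1.3858 rad (taken the short way round)
course = atan2(Δλ, Δψ) = 41.37°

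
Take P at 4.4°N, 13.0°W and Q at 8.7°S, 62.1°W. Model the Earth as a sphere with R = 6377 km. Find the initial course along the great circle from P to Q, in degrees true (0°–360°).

255.0°

θ = atan2( sin Δλ·cos φ₂ ,  cos φ₁ sin φ₂ − sin φ₁ cos φ₂ cos Δλ )
  = atan2(-0.7472, -0.2005) = 254.98°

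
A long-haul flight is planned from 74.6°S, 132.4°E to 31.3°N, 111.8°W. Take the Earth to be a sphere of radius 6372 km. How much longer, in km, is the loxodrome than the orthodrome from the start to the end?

862 km

Great circle: cos σ = sin φ₁ sin φ₂ + cos φ₁ cos φ₂ cos Δλ,  σ = 2.2138 rad → d_gc = 14106.5 km
Rhumb line: Δψ = +2.5766, q = Δφ/Δψ = 0.7173, d_rh = R√(Δφ²+q²Δλ²) = 14968.3 km
Excess = 14968.3 − 14106.5 = 861.8 ≈ 862 km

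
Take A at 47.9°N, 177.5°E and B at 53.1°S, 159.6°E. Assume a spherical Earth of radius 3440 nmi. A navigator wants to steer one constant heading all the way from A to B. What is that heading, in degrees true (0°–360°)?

Δψ = ln[tan(π/4+φ₂/2)/tan(π/4+φ₁/2)] = -2.0526
Δλ = -0.3124 rad (taken the short way round)
course = atan2(Δλ, Δψ) = 188.65°

188.7°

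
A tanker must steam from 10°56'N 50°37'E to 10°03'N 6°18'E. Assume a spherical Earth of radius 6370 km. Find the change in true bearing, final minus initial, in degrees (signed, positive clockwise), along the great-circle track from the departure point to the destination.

At departure: θ₁ = atan2(sin Δλ cos φ₂, cos φ₁ sin φ₂ − sin φ₁ cos φ₂ cos Δλ) = 273.14°
At arrival: θ₂ = atan2(sin Δλ cos φ₁, −cos φ₂ sin φ₁ + sin φ₂ cos φ₁ cos Δλ) = 264.66°
Δθ = θ₂ − θ₁ = -8.5°

-8.5°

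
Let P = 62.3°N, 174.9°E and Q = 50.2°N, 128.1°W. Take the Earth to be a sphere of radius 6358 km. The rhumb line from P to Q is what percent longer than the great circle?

3.0%

Great circle: σ = 0.5693 rad → d_gc = Rσ = 3619.5 km
Rhumb: Δφ = -0.2112, Δλ = +0.9948, Δψ = -0.3841, q = Δφ/Δψ = 0.5499 → d_rh = R√(Δφ²+q²Δλ²) = 3728.2 km
Excess = (3728.2 − 3619.5) / 3619.5 = 108.7 / 3619.5 = 3.00% ≈ 3.0%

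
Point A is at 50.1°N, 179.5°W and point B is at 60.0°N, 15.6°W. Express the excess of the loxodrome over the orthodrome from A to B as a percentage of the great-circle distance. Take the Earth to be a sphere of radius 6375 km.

Great circle: σ = 1.2066 rad → d_gc = Rσ = 7691.8 km
Rhumb: Δφ = +0.1728, Δλ = +2.8606, Δψ = +0.3036, q = Δφ/Δψ = 0.5692 → d_rh = R√(Δφ²+q²Δλ²) = 10438.6 km
Excess = (10438.6 − 7691.8) / 7691.8 = 2746.8 / 7691.8 = 35.71% ≈ 35.7%

35.7%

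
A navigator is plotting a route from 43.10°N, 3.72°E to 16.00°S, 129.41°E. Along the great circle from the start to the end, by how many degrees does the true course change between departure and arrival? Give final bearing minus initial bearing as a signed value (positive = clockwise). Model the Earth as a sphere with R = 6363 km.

+55.4°

Initial bearing θ₁ = atan2(sin Δλ cos φ₂, cos φ₁ sin φ₂ − sin φ₁ cos φ₂ cos Δλ) = 76.88°
Final bearing θ₂ = (initial bearing from the destination back to the start) + 180° = 132.29°
Δθ = θ₂ − θ₁ = +55.4°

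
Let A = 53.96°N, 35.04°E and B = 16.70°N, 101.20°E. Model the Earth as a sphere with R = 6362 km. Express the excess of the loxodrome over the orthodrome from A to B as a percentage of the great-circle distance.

Great circle: σ = 1.0927 rad → d_gc = Rσ = 6951.4 km
Rhumb: Δφ = -0.6503, Δλ = +1.1547, Δψ = -0.8273, q = Δφ/Δψ = 0.7861 → d_rh = R√(Δφ²+q²Δλ²) = 7103.7 km
Excess = (7103.7 − 6951.4) / 6951.4 = 152.3 / 6951.4 = 2.19% ≈ 2.2%

2.2%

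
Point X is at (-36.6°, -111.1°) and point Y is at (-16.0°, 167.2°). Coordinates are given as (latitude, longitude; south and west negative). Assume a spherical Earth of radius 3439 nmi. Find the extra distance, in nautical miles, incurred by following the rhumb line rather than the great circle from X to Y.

91 nmi

Great circle: cos σ = sin φ₁ sin φ₂ + cos φ₁ cos φ₂ cos Δλ,  σ = 1.2914 rad → d_gc = 4441.2 nmi
Rhumb line: Δψ = +0.4043, q = Δφ/Δψ = 0.8893, d_rh = R√(Δφ²+q²Δλ²) = 4532.6 nmi
Excess = 4532.6 − 4441.2 = 91.4 ≈ 91 nmi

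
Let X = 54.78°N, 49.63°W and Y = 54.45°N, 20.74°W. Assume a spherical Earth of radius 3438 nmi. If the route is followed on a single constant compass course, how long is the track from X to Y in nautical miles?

1004 nmi

Δψ = ln[tan(π/4+φ₂/2)/tan(π/4+φ₁/2)] = -0.0099;  Δφ = -0.0058 rad,  Δλ = +0.5042 rad
q = Δφ/Δψ = 0.5791
d = R·√(Δφ² + q²Δλ²) = 3438·0.29204 = 1004 nmi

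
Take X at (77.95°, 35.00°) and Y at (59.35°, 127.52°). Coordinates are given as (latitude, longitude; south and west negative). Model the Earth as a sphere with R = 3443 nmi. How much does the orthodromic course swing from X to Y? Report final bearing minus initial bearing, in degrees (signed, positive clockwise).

At departure: θ₁ = atan2(sin Δλ cos φ₂, cos φ₁ sin φ₂ − sin φ₁ cos φ₂ cos Δλ) = 68.41°
At arrival: θ₂ = atan2(sin Δλ cos φ₁, −cos φ₂ sin φ₁ + sin φ₂ cos φ₁ cos Δλ) = 157.62°
Δθ = θ₂ − θ₁ = +89.2°

+89.2°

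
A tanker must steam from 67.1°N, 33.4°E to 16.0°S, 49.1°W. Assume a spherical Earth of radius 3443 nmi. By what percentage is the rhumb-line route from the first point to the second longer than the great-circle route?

2.8%

Great circle: σ = 1.7774 rad → d_gc = Rσ = 6119.4 nmi
Rhumb: Δφ = -1.4504, Δλ = -1.4399, Δψ = -1.8798, q = Δφ/Δψ = 0.7716 → d_rh = R√(Δφ²+q²Δλ²) = 6290.3 nmi
Excess = (6290.3 − 6119.4) / 6119.4 = 170.9 / 6119.4 = 2.79% ≈ 2.8%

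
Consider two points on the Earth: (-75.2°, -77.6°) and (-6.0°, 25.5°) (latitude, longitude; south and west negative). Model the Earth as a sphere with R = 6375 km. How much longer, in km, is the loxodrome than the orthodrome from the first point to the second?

Great circle: cos σ = sin φ₁ sin φ₂ + cos φ₁ cos φ₂ cos Δλ,  σ = 1.5273 rad → d_gc = 9736.55 km
Rhumb line: Δψ = +1.9363, q = Δφ/Δψ = 0.6238, d_rh = R√(Δφ²+q²Δλ²) = 10511.10 km
Excess = 10511.10 − 9736.55 = 774.55 ≈ 775 km

775 km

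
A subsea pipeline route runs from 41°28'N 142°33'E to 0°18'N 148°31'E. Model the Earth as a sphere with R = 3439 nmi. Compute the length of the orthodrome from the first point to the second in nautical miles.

2492 nmi

Haversine: a = sin²(Δφ/2)+cos φ₁ cos φ₂ sin²(Δλ/2) = 0.12563;  σ = 2·atan2(√a,√(1−a))
σ = 41.519° → d = Rσ = 3439·0.72464 = 2492 nmi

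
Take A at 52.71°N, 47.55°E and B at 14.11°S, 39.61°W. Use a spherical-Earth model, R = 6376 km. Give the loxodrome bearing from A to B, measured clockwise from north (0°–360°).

228.7°

Δψ = ln[tan(π/4+φ₂/2)/tan(π/4+φ₁/2)] = -1.3352
Δλ = -1.5212 rad (taken the short way round)
course = atan2(Δλ, Δψ) = 228.73°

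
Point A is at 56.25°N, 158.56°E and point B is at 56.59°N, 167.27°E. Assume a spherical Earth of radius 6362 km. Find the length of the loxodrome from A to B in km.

536 km

Δψ = ln[tan(π/4+φ₂/2)/tan(π/4+φ₁/2)] = +0.0107;  Δφ = +0.0059 rad,  Δλ = +0.1520 rad
q = Δφ/Δψ = 0.5531
d = R·√(Δφ² + q²Δλ²) = 6362·0.08429 = 536 km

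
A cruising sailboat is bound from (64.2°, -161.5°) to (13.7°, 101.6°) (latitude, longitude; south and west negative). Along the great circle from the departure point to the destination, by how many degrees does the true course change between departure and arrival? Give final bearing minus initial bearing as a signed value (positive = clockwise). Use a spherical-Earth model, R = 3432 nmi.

Initial bearing θ₁ = atan2(sin Δλ cos φ₂, cos φ₁ sin φ₂ − sin φ₁ cos φ₂ cos Δλ) = 282.18°
Final bearing θ₂ = (initial bearing from the destination back to the start) + 180° = 205.97°
Δθ = θ₂ − θ₁ = -76.2°

-76.2°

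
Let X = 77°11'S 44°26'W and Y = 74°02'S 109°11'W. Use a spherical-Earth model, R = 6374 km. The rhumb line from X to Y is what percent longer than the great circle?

5.2%

Great circle: σ = 0.2710 rad → d_gc = Rσ = 1727.5 km
Rhumb: Δφ = +0.0550, Δλ = -1.1301, Δψ = +0.2221, q = Δφ/Δψ = 0.2476 → d_rh = R√(Δφ²+q²Δλ²) = 1817.4 km
Excess = (1817.4 − 1727.5) / 1727.5 = 89.9 / 1727.5 = 5.20% ≈ 5.2%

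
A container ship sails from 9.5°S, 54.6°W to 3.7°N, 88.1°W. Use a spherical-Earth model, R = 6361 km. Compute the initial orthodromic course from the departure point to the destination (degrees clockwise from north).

290.0°

N = sin Δλ·cos φ₂ = -0.5508;  D = cos φ₁ sin φ₂ − sin φ₁ cos φ₂ cos Δλ = +0.2010
initial course = atan2(N, D) = 290.05°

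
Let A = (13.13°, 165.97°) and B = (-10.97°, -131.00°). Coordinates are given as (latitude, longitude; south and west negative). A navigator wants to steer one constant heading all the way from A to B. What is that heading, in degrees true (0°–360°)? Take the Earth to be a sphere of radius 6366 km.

Δψ = ln[tan(π/4+φ₂/2)/tan(π/4+φ₁/2)] = -0.4238
Δλ = +1.1001 rad (taken the short way round)
course = atan2(Δλ, Δψ) = 111.07°

111.1°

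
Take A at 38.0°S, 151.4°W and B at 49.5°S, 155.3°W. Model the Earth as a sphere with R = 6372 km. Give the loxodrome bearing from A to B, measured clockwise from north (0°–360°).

Meridional parts: M(φ₁)=-0.7180, M(φ₂)=-0.9972 → ΔM = -0.2792;  Δλ = -0.0681 rad
tan C = Δλ / ΔM = +0.2438 → C = 193.70°

193.7°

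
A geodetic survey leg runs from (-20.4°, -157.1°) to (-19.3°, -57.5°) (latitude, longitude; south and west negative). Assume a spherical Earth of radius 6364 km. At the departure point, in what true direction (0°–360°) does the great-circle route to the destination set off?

111.4°

θ = atan2( sin Δλ·cos φ₂ ,  cos φ₁ sin φ₂ − sin φ₁ cos φ₂ cos Δλ )
  = atan2(+0.9306, -0.3646) = 111.40°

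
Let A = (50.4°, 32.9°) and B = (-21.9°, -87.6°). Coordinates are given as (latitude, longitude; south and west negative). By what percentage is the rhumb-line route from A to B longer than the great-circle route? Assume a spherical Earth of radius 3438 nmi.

Great circle: σ = 2.1988 rad → d_gc = Rσ = 7559.6 nmi
Rhumb: Δφ = -1.2619, Δλ = -2.1031, Δψ = -1.4135, q = Δφ/Δψ = 0.8927 → d_rh = R√(Δφ²+q²Δλ²) = 7777.4 nmi
Excess = (7777.4 − 7559.6) / 7559.6 = 217.8 / 7559.6 = 2.88% ≈ 2.9%

2.9%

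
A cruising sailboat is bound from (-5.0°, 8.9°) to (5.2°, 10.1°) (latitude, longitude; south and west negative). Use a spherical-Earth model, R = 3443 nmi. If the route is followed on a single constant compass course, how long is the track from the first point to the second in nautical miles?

617 nmi

Rhumb course C = atan2(Δλ, Δψ) with Δψ = ln[tan(π/4+φ₂/2)/tan(π/4+φ₁/2)] = +0.1783, Δλ = +0.0209 → C = 6.70°
d = R·|Δφ| / |cos C| = 3443·0.17802 / 0.99317 = 617 nmi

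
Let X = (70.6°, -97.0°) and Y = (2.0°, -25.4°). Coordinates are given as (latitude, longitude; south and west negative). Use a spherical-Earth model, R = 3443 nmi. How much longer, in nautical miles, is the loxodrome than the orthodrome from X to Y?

151 nmi

Great circle: cos σ = sin φ₁ sin φ₂ + cos φ₁ cos φ₂ cos Δλ,  σ = 1.4327 rad → d_gc = 4932.6 nmi
Rhumb line: Δψ = -1.7316, q = Δφ/Δψ = 0.6915, d_rh = R√(Δφ²+q²Δλ²) = 5083.7 nmi
Excess = 5083.7 − 4932.6 = 151.1 ≈ 151 nmi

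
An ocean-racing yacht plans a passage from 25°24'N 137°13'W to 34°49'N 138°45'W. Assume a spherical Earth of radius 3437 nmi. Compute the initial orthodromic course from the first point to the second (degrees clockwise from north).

θ = atan2( sin Δλ·cos φ₂ ,  cos φ₁ sin φ₂ − sin φ₁ cos φ₂ cos Δλ )
  = atan2(-0.0220, +0.1637) = 352.36°

352.4°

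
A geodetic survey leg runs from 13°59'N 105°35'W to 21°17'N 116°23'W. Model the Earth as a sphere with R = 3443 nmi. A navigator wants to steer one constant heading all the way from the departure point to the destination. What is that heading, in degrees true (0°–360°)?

305.4°

Δψ = ln[tan(π/4+φ₂/2)/tan(π/4+φ₁/2)] = +0.1338
Δλ = -0.1885 rad (taken the short way round)
course = atan2(Δλ, Δψ) = 305.37°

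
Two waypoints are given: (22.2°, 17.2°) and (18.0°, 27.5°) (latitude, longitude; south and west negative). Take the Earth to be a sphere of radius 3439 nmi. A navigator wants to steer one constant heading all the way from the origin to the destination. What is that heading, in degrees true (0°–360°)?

113.5°

Meridional parts: M(φ₁)=+0.3975, M(φ₂)=+0.3195 → ΔM = -0.0781;  Δλ = +0.1798 rad
tan C = Δλ / ΔM = -2.3024 → C = 113.48°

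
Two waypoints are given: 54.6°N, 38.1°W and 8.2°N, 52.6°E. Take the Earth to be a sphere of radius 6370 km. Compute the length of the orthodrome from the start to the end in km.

cos σ = sin φ₁ sin φ₂ + cos φ₁ cos φ₂ cos Δλ
      = sin(54.60°)sin(8.20°) + cos(54.60°)cos(8.20°)cos(90.70°) = 0.1093
σ = 83.728° → d = Rσ = 6370·1.46132 = 9309 km

9309 km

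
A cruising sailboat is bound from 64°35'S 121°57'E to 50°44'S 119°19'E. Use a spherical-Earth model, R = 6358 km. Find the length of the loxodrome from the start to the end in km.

Rhumb course C = atan2(Δλ, Δψ) with Δψ = ln[tan(π/4+φ₂/2)/tan(π/4+φ₁/2)] = +0.4586, Δλ = -0.0460 → C = 354.28°
d = R·|Δφ| / |cos C| = 6358·0.24173 / 0.99502 = 1545 km

1545 km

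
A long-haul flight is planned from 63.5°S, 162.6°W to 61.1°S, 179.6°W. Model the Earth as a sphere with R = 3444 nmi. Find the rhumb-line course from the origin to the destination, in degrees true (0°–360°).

Meridional parts: M(φ₁)=-1.4462, M(φ₂)=-1.3560 → ΔM = +0.0902;  Δλ = -0.2967 rad
tan C = Δλ / ΔM = -3.2906 → C = 286.90°

286.9°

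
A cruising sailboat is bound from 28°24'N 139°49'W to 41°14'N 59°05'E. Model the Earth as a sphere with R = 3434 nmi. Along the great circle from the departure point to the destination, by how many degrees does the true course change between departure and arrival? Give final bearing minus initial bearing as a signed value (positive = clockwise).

-147.7°

At departure: θ₁ = atan2(sin Δλ cos φ₂, cos φ₁ sin φ₂ − sin φ₁ cos φ₂ cos Δλ) = 345.14°
At arrival: θ₂ = atan2(sin Δλ cos φ₁, −cos φ₂ sin φ₁ + sin φ₂ cos φ₁ cos Δλ) = 197.45°
Δθ = θ₂ − θ₁ = -147.7°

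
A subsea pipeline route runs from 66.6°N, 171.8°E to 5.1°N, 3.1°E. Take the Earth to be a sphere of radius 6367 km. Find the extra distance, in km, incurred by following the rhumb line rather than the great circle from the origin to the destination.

Great circle: cos σ = sin φ₁ sin φ₂ + cos φ₁ cos φ₂ cos Δλ,  σ = 1.8821 rad → d_gc = 11983.5 km
Rhumb line: Δψ = -1.4855, q = Δφ/Δψ = 0.7226, d_rh = R√(Δφ²+q²Δλ²) = 15172.5 km
Excess = 15172.5 − 11983.5 = 3189.0 ≈ 3189 km

3189 km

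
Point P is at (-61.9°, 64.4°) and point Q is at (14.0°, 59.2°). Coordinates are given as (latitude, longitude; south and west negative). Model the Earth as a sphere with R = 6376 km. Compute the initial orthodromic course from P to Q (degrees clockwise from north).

354.8°

N = sin Δλ·cos φ₂ = -0.0879;  D = cos φ₁ sin φ₂ − sin φ₁ cos φ₂ cos Δλ = +0.9663
initial course = atan2(N, D) = 354.80°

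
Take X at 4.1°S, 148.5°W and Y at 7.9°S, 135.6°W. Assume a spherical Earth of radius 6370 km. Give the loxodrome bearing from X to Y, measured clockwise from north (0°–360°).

106.5°

Meridional parts: M(φ₁)=-0.0716, M(φ₂)=-0.1383 → ΔM = -0.0667;  Δλ = +0.2251 rad
tan C = Δλ / ΔM = -3.3755 → C = 106.50°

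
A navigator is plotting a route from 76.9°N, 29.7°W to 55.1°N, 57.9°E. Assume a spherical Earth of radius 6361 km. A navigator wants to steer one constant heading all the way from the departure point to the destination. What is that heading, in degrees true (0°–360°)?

Meridional parts: M(φ₁)=+2.1644, M(φ₂)=+1.1573 → ΔM = -1.0071;  Δλ = +1.5289 rad
tan C = Δλ / ΔM = -1.5181 → C = 123.37°

123.4°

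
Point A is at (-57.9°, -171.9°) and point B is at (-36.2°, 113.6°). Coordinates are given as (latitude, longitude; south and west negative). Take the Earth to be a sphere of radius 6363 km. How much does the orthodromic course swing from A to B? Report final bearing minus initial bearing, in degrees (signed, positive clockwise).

+59.1°

At departure: θ₁ = atan2(sin Δλ cos φ₂, cos φ₁ sin φ₂ − sin φ₁ cos φ₂ cos Δλ) = 260.43°
At arrival: θ₂ = atan2(sin Δλ cos φ₁, −cos φ₂ sin φ₁ + sin φ₂ cos φ₁ cos Δλ) = 319.51°
Δθ = θ₂ − θ₁ = +59.1°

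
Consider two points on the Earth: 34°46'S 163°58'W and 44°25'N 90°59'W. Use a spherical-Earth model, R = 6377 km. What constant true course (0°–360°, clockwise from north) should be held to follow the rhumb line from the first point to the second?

40.1°

Meridional parts: M(φ₁)=-0.6479, M(φ₂)=+0.8670 → ΔM = +1.5149;  Δλ = +1.2738 rad
tan C = Δλ / ΔM = +0.8408 → C = 40.06°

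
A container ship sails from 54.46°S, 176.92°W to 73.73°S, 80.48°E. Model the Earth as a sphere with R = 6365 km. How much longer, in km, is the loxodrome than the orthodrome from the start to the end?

566 km

Great circle: cos σ = sin φ₁ sin φ₂ + cos φ₁ cos φ₂ cos Δλ,  σ = 0.7294 rad → d_gc = 4642.4 km
Rhumb line: Δψ = -0.8074, q = Δφ/Δψ = 0.4166, d_rh = R√(Δφ²+q²Δλ²) = 5208.2 km
Excess = 5208.2 − 4642.4 = 565.8 ≈ 566 km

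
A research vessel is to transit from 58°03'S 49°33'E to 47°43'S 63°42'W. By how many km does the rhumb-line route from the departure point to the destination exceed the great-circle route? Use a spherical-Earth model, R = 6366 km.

873 km

Great circle: cos σ = sin φ₁ sin φ₂ + cos φ₁ cos φ₂ cos Δλ,  σ = 1.0619 rad → d_gc = 6760.1 km
Rhumb line: Δψ = +0.3007, q = Δφ/Δψ = 0.5997, d_rh = R√(Δφ²+q²Δλ²) = 7633.4 km
Excess = 7633.4 − 6760.1 = 873.3 ≈ 873 km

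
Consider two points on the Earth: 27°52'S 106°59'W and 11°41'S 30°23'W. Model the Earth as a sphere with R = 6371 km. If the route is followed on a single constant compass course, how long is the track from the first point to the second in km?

Rhumb course C = atan2(Δλ, Δψ) with Δψ = ln[tan(π/4+φ₂/2)/tan(π/4+φ₁/2)] = +0.3014, Δλ = +1.3369 → C = 77.29°
d = R·|Δφ| / |cos C| = 6371·0.28245 / 0.21994 = 8182 km

8182 km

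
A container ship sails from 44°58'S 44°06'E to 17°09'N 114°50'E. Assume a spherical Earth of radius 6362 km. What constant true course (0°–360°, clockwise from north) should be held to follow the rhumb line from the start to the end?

46.2°

Meridional parts: M(φ₁)=-0.8806, M(φ₂)=+0.3039 → ΔM = +1.1844;  Δλ = +1.2345 rad
tan C = Δλ / ΔM = +1.0423 → C = 46.19°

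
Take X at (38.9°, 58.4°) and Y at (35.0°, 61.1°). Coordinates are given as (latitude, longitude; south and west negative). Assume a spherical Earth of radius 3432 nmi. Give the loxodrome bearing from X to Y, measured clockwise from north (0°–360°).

Δψ = ln[tan(π/4+φ₂/2)/tan(π/4+φ₁/2)] = -0.0852
Δλ = +0.0471 rad (taken the short way round)
course = atan2(Δλ, Δψ) = 151.06°

151.1°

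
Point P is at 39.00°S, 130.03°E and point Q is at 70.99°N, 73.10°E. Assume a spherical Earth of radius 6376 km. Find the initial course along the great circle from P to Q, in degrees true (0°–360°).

θ = atan2( sin Δλ·cos φ₂ ,  cos φ₁ sin φ₂ − sin φ₁ cos φ₂ cos Δλ )
  = atan2(-0.2730, +0.8466) = 342.13°

342.1°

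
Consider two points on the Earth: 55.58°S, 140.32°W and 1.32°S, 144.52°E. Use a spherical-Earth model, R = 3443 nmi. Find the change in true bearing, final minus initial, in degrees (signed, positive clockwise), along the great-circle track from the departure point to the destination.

Initial bearing θ₁ = atan2(sin Δλ cos φ₂, cos φ₁ sin φ₂ − sin φ₁ cos φ₂ cos Δλ) = 281.59°
Final bearing θ₂ = (initial bearing from the destination back to the start) + 180° = 326.37°
Δθ = θ₂ − θ₁ = +44.8°

+44.8°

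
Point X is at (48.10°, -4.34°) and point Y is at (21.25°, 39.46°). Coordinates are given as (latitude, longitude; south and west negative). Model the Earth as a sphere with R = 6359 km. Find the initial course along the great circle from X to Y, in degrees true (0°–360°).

111.8°

θ = atan2( sin Δλ·cos φ₂ ,  cos φ₁ sin φ₂ − sin φ₁ cos φ₂ cos Δλ )
  = atan2(+0.6451, -0.2586) = 111.85°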